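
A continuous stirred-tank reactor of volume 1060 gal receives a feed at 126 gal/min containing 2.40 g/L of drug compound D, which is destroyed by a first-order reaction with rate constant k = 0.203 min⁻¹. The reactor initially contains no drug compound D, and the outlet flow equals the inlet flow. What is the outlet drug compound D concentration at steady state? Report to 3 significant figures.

0.886 g/L

V dC/dt = Q(C_in − C) − k V C.
Steady state (dC/dt = 0): C_ss = Q C_in/(Q + kV) = C_in/(1 + kV/Q).
C_ss = 126·2.40/(126 + 0.203·1060) = 302.40/341.18 = 0.88634 g/L.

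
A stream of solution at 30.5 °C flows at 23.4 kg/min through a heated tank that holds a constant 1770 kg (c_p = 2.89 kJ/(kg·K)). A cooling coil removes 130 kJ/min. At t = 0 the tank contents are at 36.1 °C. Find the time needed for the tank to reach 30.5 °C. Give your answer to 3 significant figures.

Unsteady energy balance on the tank contents: M c_p dT/dt = ṁ c_p (T_in − T) − 130.
τ = M/ṁ = 75.641 min; T_ss = T_in − Q̇/(ṁ c_p) = 28.578 °C.
T(t) = T_ss + (T₀ − T_ss) e^(−t/τ). Set T = 30.5:
e^(−t/τ) = (30.5 − 28.578)/(36.1 − 28.578) = 0.25555
t = −75.641 · ln(0.25555) = 103.20 min.

103 min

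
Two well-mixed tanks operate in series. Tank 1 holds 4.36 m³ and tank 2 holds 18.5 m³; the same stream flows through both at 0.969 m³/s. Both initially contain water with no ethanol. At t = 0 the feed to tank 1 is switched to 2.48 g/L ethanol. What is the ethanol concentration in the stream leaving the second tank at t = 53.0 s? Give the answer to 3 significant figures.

Species balance on tank i: dCᵢ/dt = (Cᵢ₋₁ − Cᵢ)/τᵢ with τᵢ = Vᵢ/Q.
τ₁ = 4.36/0.969 = 4.4995 s; τ₂ = 18.5/0.969 = 19.092 s.
Solving the cascade with C₁(0)=C₂(0)=0 gives C₂(t) = C_in[1 − (τ₁ e^(−t/τ₁) − τ₂ e^(−t/τ₂))/(τ₁ − τ₂)].
At t = 53.0: e^(−t/τ₁) = 7.6628e-06, e^(−t/τ₂) = 0.062284.
C₂ = 2.48·[1 − (4.4995·7.6628e-06 − 19.092·0.062284)/(-14.592)] = 2.48·0.91851 = 2.2779 g/L.

2.28 g/L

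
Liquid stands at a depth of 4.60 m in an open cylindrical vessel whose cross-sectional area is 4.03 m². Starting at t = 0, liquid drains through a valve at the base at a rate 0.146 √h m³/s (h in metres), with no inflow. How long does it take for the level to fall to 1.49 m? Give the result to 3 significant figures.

With no inflow, A dh/dt = −0.146 √h.
This is separable: 2 d(√h)/dt = −0.146/A, so √h = √h₀ − (0.146/(2A)) t.
t = 2A(√h₀ − √h)/0.146 = 2·4.03·(√4.60 − √1.49)/0.146
  = 8.0600 × (2.1448 − 1.2207) / 0.146 = 51.016 s.

51.0 s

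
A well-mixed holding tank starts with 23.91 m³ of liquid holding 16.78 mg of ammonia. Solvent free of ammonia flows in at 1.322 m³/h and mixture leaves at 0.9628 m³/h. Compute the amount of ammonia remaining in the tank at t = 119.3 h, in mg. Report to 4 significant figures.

Let m(t) be the amount of ammonia. Volume: V(t) = V₀ + (Q_in − Q_out) t = 23.91 + 0.359200 t; V(119.3) = 66.7626 m³.
Solute balance: dm/dt = 0 − Q_out C = −Q_out m/V(t).
Separate: dm/m = −Q_out dt/V(t) ⇒ ln(m/m₀) = −(Q_out/(Q_in−Q_out)) ln(V/V₀).
m = m₀ (V₀/V)^(Q_out/(Q_in−Q_out)) = 16.78 × (23.91/66.7626)^(2.68040) = 1.07018 mg.

1.070 mg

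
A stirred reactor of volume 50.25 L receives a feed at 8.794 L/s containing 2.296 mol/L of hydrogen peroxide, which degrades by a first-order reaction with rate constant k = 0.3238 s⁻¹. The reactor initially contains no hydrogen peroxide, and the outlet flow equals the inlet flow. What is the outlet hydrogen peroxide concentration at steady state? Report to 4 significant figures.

0.8055 mol/L

V dC/dt = Q(C_in − C) − k V C.
At steady state: 0 = Q C_in − (Q + kV) C_ss, so C_ss = Q C_in/(Q + kV).
C_ss = 8.794·2.296/(8.794 + 0.3238·50.25) = 20.1910/25.0649 = 0.805548 mol/L.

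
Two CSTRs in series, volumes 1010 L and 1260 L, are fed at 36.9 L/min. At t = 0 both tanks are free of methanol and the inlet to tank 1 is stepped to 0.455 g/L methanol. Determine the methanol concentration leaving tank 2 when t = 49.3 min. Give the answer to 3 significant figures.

Species balance on tank i: dCᵢ/dt = (Cᵢ₋₁ − Cᵢ)/τᵢ with τᵢ = Vᵢ/Q.
τ₁ = 1010/36.9 = 27.371 min; τ₂ = 1260/36.9 = 34.146 min.
Tank 1: C₁ = C_in(1 − e^(−t/τ₁)). Tank 2 (τ₁ ≠ τ₂): C₂ = C_in[1 − (τ₁ e^(−t/τ₁) − τ₂ e^(−t/τ₂))/(τ₁ − τ₂)].
At t = 49.3: e^(−t/τ₁) = 0.16511, e^(−t/τ₂) = 0.23603.
C₂ = 0.455·[1 − (27.371·0.16511 − 34.146·0.23603)/(-6.7751)] = 0.455·0.47743 = 0.21723 g/L.

0.217 g/L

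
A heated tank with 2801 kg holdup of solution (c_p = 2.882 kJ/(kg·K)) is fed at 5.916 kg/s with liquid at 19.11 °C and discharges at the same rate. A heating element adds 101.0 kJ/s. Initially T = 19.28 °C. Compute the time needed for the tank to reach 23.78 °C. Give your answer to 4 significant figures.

M c_p dT/dt = ṁ c_p (T_in − T) + Q̇.
τ = M/ṁ = 473.462 s; T_ss = T_in + Q̇/(ṁ c_p) = 25.0338 °C.
T(t) = T_ss + (T₀ − T_ss) e^(−t/τ). Set T = 23.78:
e^(−t/τ) = (23.78 − 25.0338)/(19.28 − 25.0338) = 0.217906
t = −473.462 · ln(0.217906) = 721.410 s.

721.4 s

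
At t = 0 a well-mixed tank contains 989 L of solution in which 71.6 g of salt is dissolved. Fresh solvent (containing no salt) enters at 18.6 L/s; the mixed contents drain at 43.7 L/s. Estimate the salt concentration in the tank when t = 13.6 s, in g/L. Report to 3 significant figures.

0.0529 g/L

Total volume: dV/dt = Q_in − Q_out = -25.100 L/s, so V(t) = 989 − 25.100 t and V(13.6) = 647.64 L.
No salt enters, so dm/dt = −Q_out · (m/V).
Separate: dm/m = −Q_out dt/V(t) ⇒ ln(m/m₀) = −(Q_out/(Q_in−Q_out)) ln(V/V₀).
m = m₀ (V₀/V)^(Q_out/(Q_in−Q_out)) = 71.6 × (989/647.64)^(-1.7410) = 34.261 g.
C = m/V = 34.261/647.64 = 0.052901 g/L.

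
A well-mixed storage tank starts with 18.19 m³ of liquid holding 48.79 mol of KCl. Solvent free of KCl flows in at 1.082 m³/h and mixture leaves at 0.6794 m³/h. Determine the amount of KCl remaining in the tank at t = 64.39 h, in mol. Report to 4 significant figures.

Total volume: dV/dt = Q_in − Q_out = 0.402600 m³/h, so V(t) = 18.19 + 0.402600 t and V(64.39) = 44.1134 m³.
No KCl enters, so dm/dt = −Q_out · (m/V).
dm/m = −Q_out dt/(V₀ + 0.402600 t); integrating gives ln(m/m₀) = −(Q_out/(Q_in−Q_out)) ln(V/V₀).
m = m₀ (V₀/V)^(Q_out/(Q_in−Q_out)) = 48.79 × (18.19/44.1134)^(1.68753) = 10.9414 mol.

10.94 mol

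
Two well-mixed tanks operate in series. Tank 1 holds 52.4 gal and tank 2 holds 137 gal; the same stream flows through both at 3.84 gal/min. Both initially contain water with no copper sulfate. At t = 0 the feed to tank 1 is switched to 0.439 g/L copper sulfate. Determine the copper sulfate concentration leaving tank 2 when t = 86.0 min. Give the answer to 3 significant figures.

Time constants: τᵢ = Vᵢ/Q for each well-mixed tank.
τ₁ = 52.4/3.84 = 13.646 min; τ₂ = 137/3.84 = 35.677 min.
Solving the cascade with C₁(0)=C₂(0)=0 gives C₂(t) = C_in[1 − (τ₁ e^(−t/τ₁) − τ₂ e^(−t/τ₂))/(τ₁ − τ₂)].
At t = 86.0: e^(−t/τ₁) = 0.0018321, e^(−t/τ₂) = 0.089769.
C₂ = 0.439·[1 − (13.646·0.0018321 − 35.677·0.089769)/(-22.031)] = 0.439·0.85576 = 0.37568 g/L.

0.376 g/L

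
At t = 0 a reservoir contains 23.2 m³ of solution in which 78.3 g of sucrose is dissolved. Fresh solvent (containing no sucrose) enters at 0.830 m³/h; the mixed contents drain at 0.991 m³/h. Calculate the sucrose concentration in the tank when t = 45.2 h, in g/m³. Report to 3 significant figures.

Let m(t) be the amount of sucrose. Volume: V(t) = V₀ + (Q_in − Q_out) t = 23.2 − 0.16100 t; V(45.2) = 15.923 m³.
Solute balance: dm/dt = 0 − Q_out C = −Q_out m/V(t).
Separate: dm/m = −Q_out dt/V(t) ⇒ ln(m/m₀) = −(Q_out/(Q_in−Q_out)) ln(V/V₀).
m = m₀ (V₀/V)^(Q_out/(Q_in−Q_out)) = 78.3 × (23.2/15.923)^(-6.1553) = 7.7191 g.
C = m/V = 7.7191/15.923 = 0.48478 g/m³.

0.485 g/m³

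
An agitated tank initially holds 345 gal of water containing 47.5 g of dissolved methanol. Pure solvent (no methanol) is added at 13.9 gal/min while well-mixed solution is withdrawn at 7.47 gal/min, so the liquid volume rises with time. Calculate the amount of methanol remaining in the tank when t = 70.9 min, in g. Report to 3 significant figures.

Total volume: dV/dt = Q_in − Q_out = 6.4300 gal/min, so V(t) = 345 + 6.4300 t and V(70.9) = 800.89 gal.
Solute balance: dm/dt = 0 − Q_out C = −Q_out m/V(t).
Separate: dm/m = −Q_out dt/V(t) ⇒ ln(m/m₀) = −(Q_out/(Q_in−Q_out)) ln(V/V₀).
m = m₀ (V₀/V)^(Q_out/(Q_in−Q_out)) = 47.5 × (345/800.89)^(1.1617) = 17.856 g.

17.9 g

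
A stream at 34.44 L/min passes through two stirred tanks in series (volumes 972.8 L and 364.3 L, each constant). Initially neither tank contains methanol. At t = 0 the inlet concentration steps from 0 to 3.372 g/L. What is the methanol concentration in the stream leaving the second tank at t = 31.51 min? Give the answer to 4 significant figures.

1.708 g/L

Time constants: τᵢ = Vᵢ/Q for each well-mixed tank.
τ₁ = 972.8/34.44 = 28.2462 min; τ₂ = 364.3/34.44 = 10.5778 min.
Solving the cascade with C₁(0)=C₂(0)=0 gives C₂(t) = C_in[1 − (τ₁ e^(−t/τ₁) − τ₂ e^(−t/τ₂))/(τ₁ − τ₂)].
At t = 31.51: e^(−t/τ₁) = 0.327736, e^(−t/τ₂) = 0.0508500.
C₂ = 3.372·[1 − (28.2462·0.327736 − 10.5778·0.0508500)/(17.6684)] = 3.372·0.506497 = 1.70791 g/L.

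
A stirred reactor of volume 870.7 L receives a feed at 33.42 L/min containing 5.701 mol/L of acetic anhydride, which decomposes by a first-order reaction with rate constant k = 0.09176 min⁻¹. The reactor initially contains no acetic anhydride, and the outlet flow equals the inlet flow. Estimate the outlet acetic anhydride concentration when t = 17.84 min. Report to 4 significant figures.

1.516 mol/L

Species balance: V dC/dt = Q C_in − Q C − k V C.
dC/dt = (Q/V) C_in − (Q/V + k) C; effective rate a = Q/V + k = 0.0383829 + 0.09176 = 0.130143 min⁻¹.
C_ss = Q C_in/(Q + kV) = 1.68139 mol/L; C(t) = C_ss + (C₀ − C_ss) e^(−a t).
C(17.84) = 1.68139 + (-1.68139)·e^(−0.130143·17.84) = 1.68139 + (-1.68139)·0.0981018 = 1.51644 mol/L.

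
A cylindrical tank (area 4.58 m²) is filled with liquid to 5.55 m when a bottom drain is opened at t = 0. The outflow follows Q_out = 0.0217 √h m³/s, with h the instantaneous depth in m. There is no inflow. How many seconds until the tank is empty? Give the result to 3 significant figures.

A dh/dt = −Q_out = −0.0217 √h.
This is separable: 2 d(√h)/dt = −0.0217/A, so √h = √h₀ − (0.0217/(2A)) t.
Set h = 0: 2√h₀ = (0.0217/A) t_empty ⇒ t_empty = 2A√h₀/0.0217.
t_empty = 2·4.58·√5.55/0.0217 = 9.1600·2.3558/0.0217 = 994.45 s.

994 s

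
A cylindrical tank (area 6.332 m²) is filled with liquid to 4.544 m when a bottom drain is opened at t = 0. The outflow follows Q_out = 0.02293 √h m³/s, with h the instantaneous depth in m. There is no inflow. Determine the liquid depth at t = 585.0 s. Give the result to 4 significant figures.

A dh/dt = −Q_out = −0.02293 √h.
Separate and integrate: 2(√h − √h₀) = −(0.02293/A) t.
√h = √4.544 − 0.02293·585.0/(2·6.332) = 2.13167 − 1.05923 = 1.07244.
h = 1.07244² = 1.15013 m.

1.150 m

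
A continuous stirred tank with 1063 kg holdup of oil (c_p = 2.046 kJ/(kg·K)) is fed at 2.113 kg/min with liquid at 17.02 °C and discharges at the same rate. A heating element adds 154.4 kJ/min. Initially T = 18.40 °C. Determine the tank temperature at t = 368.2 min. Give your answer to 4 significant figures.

36.22 °C

Heat balance on the well-mixed liquid: M c_p dT/dt = ṁ c_p (T_in − T) + 154.4.
Rearrange: dT/dt = (T_ss − T)/τ with τ = M/ṁ = 503.076 min and T_ss = T_in + Q̇/(ṁ c_p) = 52.7343 °C.
T approaches T_ss exponentially: T(t) = T_ss + (T₀ − T_ss) e^(−t/τ).
T(368.2) = 52.7343 + (-34.3343)·e^(−368.2/503.076) = 52.7343 + (-34.3343)·0.480996 = 36.2197 °C.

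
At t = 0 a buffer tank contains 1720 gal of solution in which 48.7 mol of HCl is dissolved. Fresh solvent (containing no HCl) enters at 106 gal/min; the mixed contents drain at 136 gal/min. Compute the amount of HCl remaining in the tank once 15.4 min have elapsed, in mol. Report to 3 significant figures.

Let m(t) be the amount of HCl. Volume: V(t) = V₀ + (Q_in − Q_out) t = 1720 − 30.000 t; V(15.4) = 1258.0 gal.
Solute balance: dm/dt = 0 − Q_out C = −Q_out m/V(t).
dm/m = −Q_out dt/(V₀ − 30.000 t); integrating gives ln(m/m₀) = −(Q_out/(Q_in−Q_out)) ln(V/V₀).
m = m₀ (V₀/V)^(Q_out/(Q_in−Q_out)) = 48.7 × (1720/1258.0)^(-4.5333) = 11.795 mol.

11.8 mol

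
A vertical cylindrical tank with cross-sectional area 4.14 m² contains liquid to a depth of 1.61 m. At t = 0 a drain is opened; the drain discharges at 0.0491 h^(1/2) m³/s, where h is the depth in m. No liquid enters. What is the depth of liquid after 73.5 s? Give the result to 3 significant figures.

A dh/dt = −Q_out = −0.0491 √h.
This is separable: 2 d(√h)/dt = −0.0491/A, so √h = √h₀ − (0.0491/(2A)) t.
√h = √1.61 − 0.0491·73.5/(2·4.14) = 1.2689 − 0.43585 = 0.83301.
h = 0.83301² = 0.69390 m.

0.694 m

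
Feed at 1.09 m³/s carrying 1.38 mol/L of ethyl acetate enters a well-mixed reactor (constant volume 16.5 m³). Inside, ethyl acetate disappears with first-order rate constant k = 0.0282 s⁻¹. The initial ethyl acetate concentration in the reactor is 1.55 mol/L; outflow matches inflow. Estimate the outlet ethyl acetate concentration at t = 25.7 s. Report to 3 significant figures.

1.02 mol/L

Accumulation = in − out − consumed: V dC/dt = Q C_in − Q C − k V C.
dC/dt = (Q/V) C_in − (Q/V + k) C; effective rate a = Q/V + k = 0.066061 + 0.0282 = 0.094261 s⁻¹.
C_ss = Q C_in/(Q + kV) = 0.96714 mol/L; C(t) = C_ss + (C₀ − C_ss) e^(−a t).
C(25.7) = 0.96714 + (0.58286)·e^(−0.094261·25.7) = 0.96714 + (0.58286)·0.088700 = 1.0188 mol/L.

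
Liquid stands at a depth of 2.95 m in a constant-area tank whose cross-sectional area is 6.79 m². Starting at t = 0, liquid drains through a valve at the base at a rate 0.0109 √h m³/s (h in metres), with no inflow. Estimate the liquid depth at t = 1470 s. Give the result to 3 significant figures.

A dh/dt = −Q_out = −0.0109 √h.
∫ h^(−1/2) dh = −(0.0109/A) ∫ dt, giving 2√h = 2√h₀ − (0.0109/A) t.
√h = √2.95 − 0.0109·1470/(2·6.79) = 1.7176 − 1.1799 = 0.53766.
h = 0.53766² = 0.28908 m.

0.289 m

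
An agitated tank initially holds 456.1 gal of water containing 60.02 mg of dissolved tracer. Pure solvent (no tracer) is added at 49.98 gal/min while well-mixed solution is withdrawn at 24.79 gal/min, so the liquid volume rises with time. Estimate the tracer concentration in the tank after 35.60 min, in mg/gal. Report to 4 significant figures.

0.01522 mg/gal

Total volume: dV/dt = Q_in − Q_out = 25.1900 gal/min, so V(t) = 456.1 + 25.1900 t and V(35.60) = 1352.86 gal.
Species balance (pure solvent in): dm/dt = −Q_out · m/V(t).
Separate: dm/m = −Q_out dt/V(t) ⇒ ln(m/m₀) = −(Q_out/(Q_in−Q_out)) ln(V/V₀).
m = m₀ (V₀/V)^(Q_out/(Q_in−Q_out)) = 60.02 × (456.1/1352.86)^(0.984121) = 20.5873 mg.
C = m/V = 20.5873/1352.86 = 0.0152176 mg/gal.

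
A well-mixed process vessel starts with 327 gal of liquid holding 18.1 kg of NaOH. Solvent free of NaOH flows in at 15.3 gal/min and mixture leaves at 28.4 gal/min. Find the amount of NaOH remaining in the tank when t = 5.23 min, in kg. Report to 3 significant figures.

10.9 kg

Let m(t) be the amount of NaOH. Volume: V(t) = V₀ + (Q_in − Q_out) t = 327 − 13.100 t; V(5.23) = 258.49 gal.
No NaOH enters, so dm/dt = −Q_out · (m/V).
Separate: dm/m = −Q_out dt/V(t) ⇒ ln(m/m₀) = −(Q_out/(Q_in−Q_out)) ln(V/V₀).
m = m₀ (V₀/V)^(Q_out/(Q_in−Q_out)) = 18.1 × (327/258.49)^(-2.1679) = 10.872 kg.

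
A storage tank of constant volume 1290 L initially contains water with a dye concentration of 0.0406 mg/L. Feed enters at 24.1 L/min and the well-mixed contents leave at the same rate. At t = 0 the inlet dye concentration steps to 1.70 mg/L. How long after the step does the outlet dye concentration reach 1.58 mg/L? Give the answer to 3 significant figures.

Species balance: V dC/dt = Q(C_in − C) ⇒ τ = V/Q = 53.527 min.
C(t) = C_in + (C₀ − C_in) e^(−t/τ). Set C = 1.58 and solve for t:
e^(−t/τ) = (C − C_in)/(C₀ − C_in) = (1.58 − 1.70)/(0.0406 − 1.70) = 0.072315
t = −τ ln(…) = 53.527 × 2.6267 = 140.60 min.

141 min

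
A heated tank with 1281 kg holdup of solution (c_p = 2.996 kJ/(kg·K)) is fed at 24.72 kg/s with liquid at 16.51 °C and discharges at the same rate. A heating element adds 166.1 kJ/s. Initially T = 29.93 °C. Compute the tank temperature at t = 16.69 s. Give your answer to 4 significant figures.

26.85 °C

M c_p dT/dt = ṁ c_p (T_in − T) + Q̇.
τ = M/ṁ = 51.8204 s; T_ss = T_in + Q̇/(ṁ c_p) = 16.51 + 166.1/(24.72·2.996) = 18.7527 °C.
Solution: T(t) = T_ss + (T₀ − T_ss) e^(−t/τ).
T(16.69) = 18.7527 + (11.1773)·e^(−16.69/51.8204) = 18.7527 + (11.1773)·0.724645 = 26.8523 °C.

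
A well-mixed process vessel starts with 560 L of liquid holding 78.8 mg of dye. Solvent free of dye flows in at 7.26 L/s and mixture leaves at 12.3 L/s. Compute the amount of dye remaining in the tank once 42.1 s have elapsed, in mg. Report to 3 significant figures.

Let m(t) be the amount of dye. Volume: V(t) = V₀ + (Q_in − Q_out) t = 560 − 5.0400 t; V(42.1) = 347.82 L.
Species balance (pure solvent in): dm/dt = −Q_out · m/V(t).
Separate: dm/m = −Q_out dt/V(t) ⇒ ln(m/m₀) = −(Q_out/(Q_in−Q_out)) ln(V/V₀).
m = m₀ (V₀/V)^(Q_out/(Q_in−Q_out)) = 78.8 × (560/347.82)^(-2.4405) = 24.646 mg.

24.6 mg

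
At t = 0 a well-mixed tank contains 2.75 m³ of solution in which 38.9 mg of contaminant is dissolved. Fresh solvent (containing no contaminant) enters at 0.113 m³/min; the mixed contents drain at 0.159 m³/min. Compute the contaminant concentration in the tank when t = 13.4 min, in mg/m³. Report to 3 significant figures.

Let m(t) be the amount of contaminant. Volume: V(t) = V₀ + (Q_in − Q_out) t = 2.75 − 0.046000 t; V(13.4) = 2.1336 m³.
Solute balance: dm/dt = 0 − Q_out C = −Q_out m/V(t).
dm/m = −Q_out dt/(V₀ − 0.046000 t); integrating gives ln(m/m₀) = −(Q_out/(Q_in−Q_out)) ln(V/V₀).
m = m₀ (V₀/V)^(Q_out/(Q_in−Q_out)) = 38.9 × (2.75/2.1336)^(-3.4565) = 16.180 mg.
C = m/V = 16.180/2.1336 = 7.5833 mg/m³.

7.58 mg/m³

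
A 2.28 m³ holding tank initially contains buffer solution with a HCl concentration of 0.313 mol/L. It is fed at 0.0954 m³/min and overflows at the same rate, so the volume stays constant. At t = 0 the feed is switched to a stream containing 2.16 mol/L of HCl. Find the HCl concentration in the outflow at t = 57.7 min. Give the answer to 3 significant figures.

Mass balance on the solute (V constant): V dC/dt = Q(C_in − C).
Time constant τ = V/Q = 2.28/0.0954 = 23.899 min.
Integrating: C(t) = C_in + (C₀ − C_in) e^(−t/τ).
C(57.7) = 2.16 + (0.313 − 2.16)·e^(−57.7/23.899) = 2.16 + (-1.8470)·0.089431 = 1.9948 mol/L.

1.99 mol/L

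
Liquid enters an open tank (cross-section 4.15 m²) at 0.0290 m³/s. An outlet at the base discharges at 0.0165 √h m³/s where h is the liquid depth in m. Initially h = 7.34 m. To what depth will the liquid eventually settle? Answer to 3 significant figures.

A dh/dt = Q_in − 0.0165 √h. Steady state requires inflow = outflow:
Q_in = 0.0165 √h_ss ⇒ √h_ss = 0.0290/0.0165 = 1.7576.
h_ss = 1.7576² = 3.0891 m. (Since h₀ = 7.34 m > h_ss, the level will fall toward this value.)

3.09 m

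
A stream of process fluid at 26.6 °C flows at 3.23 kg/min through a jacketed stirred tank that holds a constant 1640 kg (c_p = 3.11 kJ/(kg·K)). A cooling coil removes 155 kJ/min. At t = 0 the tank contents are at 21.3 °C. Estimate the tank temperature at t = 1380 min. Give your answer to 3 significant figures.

First-law balance (no shaft work): M c_p dT/dt = ṁ c_p (T_in − T) − 155.
τ = M/ṁ = 507.74 min; T_ss = T_in − Q̇/(ṁ c_p) = 26.6 − 155/(3.23·3.11) = 11.170 °C.
This is linear first-order; T(t) = T_ss + (T₀ − T_ss) e^(−t/τ).
T(1380) = 11.170 + (10.130)·e^(−1380/507.74) = 11.170 + (10.130)·0.066011 = 11.839 °C.

11.8 °C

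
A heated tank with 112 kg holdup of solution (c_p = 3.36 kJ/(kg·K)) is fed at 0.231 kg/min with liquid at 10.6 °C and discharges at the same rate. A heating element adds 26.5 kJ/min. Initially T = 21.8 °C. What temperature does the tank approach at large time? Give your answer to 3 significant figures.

44.7 °C

Heat balance on the well-mixed liquid: M c_p dT/dt = ṁ c_p (T_in − T) + 26.5.
At steady state dT/dt = 0 ⇒ T_ss = T_in + Q̇/(ṁ c_p) = 10.6 + 26.5/(0.231·3.36) = 44.742 °C.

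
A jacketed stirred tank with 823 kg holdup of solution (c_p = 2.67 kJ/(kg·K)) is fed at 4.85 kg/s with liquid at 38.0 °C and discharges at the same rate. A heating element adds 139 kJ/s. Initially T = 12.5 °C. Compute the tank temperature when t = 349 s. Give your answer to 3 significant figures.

First-law balance (no shaft work): M c_p dT/dt = ṁ c_p (T_in − T) + 139.
τ = M/ṁ = 169.69 s; T_ss = T_in + Q̇/(ṁ c_p) = 38.0 + 139/(4.85·2.67) = 48.734 °C.
T approaches T_ss exponentially: T(t) = T_ss + (T₀ − T_ss) e^(−t/τ).
T(349) = 48.734 + (-36.234)·e^(−349/169.69) = 48.734 + (-36.234)·0.12788 = 44.100 °C.

44.1 °C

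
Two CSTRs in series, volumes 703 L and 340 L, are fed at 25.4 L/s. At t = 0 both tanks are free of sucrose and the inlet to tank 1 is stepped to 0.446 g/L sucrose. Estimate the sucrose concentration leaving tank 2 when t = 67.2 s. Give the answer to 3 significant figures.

0.373 g/L

Time constants: τᵢ = Vᵢ/Q for each well-mixed tank.
τ₁ = 703/25.4 = 27.677 s; τ₂ = 340/25.4 = 13.386 s.
Solving the cascade with C₁(0)=C₂(0)=0 gives C₂(t) = C_in[1 − (τ₁ e^(−t/τ₁) − τ₂ e^(−t/τ₂))/(τ₁ − τ₂)].
At t = 67.2: e^(−t/τ₁) = 0.088214, e^(−t/τ₂) = 0.0066030.
C₂ = 0.446·[1 − (27.677·0.088214 − 13.386·0.0066030)/(14.291)] = 0.446·0.83535 = 0.37256 g/L.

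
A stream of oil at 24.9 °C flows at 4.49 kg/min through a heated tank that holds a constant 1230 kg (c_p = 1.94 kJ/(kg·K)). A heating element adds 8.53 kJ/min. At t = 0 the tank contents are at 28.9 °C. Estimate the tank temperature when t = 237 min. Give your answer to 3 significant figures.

27.2 °C

First-law balance (no shaft work): M c_p dT/dt = ṁ c_p (T_in − T) + 8.53.
Rearrange: dT/dt = (T_ss − T)/τ with τ = M/ṁ = 273.94 min and T_ss = T_in + Q̇/(ṁ c_p) = 25.879 °C.
Integrating: T(t) = T_ss + (T₀ − T_ss) e^(−t/τ).
T(237) = 25.879 + (3.0207)·e^(−237/273.94) = 25.879 + (3.0207)·0.42099 = 27.151 °C.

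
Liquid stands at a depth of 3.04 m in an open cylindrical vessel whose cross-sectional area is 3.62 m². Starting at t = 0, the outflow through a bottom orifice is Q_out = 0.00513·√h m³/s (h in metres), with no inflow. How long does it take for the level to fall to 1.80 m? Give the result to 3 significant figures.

With no inflow, A dh/dt = −0.00513 √h.
∫ h^(−1/2) dh = −(0.00513/A) ∫ dt, giving 2√h = 2√h₀ − (0.00513/A) t.
t = 2A(√h₀ − √h)/0.00513 = 2·3.62·(√3.04 − √1.80)/0.00513
  = 7.2400 × (1.7436 − 1.3416) / 0.00513 = 567.23 s.

567 s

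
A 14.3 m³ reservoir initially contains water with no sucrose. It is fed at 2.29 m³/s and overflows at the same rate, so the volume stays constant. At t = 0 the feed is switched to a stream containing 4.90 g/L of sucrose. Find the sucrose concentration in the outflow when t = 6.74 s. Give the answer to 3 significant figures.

3.23 g/L

Mass balance on the solute (V constant): V dC/dt = Q(C_in − C).
Time constant τ = V/Q = 14.3/2.29 = 6.2445 s.
Integrating: C(t) = C_in + (C₀ − C_in) e^(−t/τ).
C(6.74) = 4.90 + (0 − 4.90)·e^(−6.74/6.2445) = 4.90 + (-4.9000)·0.33982 = 3.2349 g/L.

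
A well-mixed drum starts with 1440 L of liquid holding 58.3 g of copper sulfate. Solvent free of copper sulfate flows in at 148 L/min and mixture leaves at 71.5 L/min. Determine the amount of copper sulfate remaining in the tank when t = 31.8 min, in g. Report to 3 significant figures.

Total volume: dV/dt = Q_in − Q_out = 76.500 L/min, so V(t) = 1440 + 76.500 t and V(31.8) = 3872.7 L.
No copper sulfate enters, so dm/dt = −Q_out · (m/V).
Separate: dm/m = −Q_out dt/V(t) ⇒ ln(m/m₀) = −(Q_out/(Q_in−Q_out)) ln(V/V₀).
m = m₀ (V₀/V)^(Q_out/(Q_in−Q_out)) = 58.3 × (1440/3872.7)^(0.93464) = 23.126 g.

23.1 g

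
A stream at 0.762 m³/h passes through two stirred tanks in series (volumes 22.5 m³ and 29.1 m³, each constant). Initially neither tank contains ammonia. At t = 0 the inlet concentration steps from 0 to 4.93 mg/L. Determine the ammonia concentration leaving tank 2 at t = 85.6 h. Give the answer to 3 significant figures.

Time constants: τᵢ = Vᵢ/Q for each well-mixed tank.
τ₁ = 22.5/0.762 = 29.528 h; τ₂ = 29.1/0.762 = 38.189 h.
Solving the cascade with C₁(0)=C₂(0)=0 gives C₂(t) = C_in[1 − (τ₁ e^(−t/τ₁) − τ₂ e^(−t/τ₂))/(τ₁ − τ₂)].
At t = 85.6: e^(−t/τ₁) = 0.055079, e^(−t/τ₂) = 0.10630.
C₂ = 4.93·[1 − (29.528·0.055079 − 38.189·0.10630)/(-8.6614)] = 4.93·0.71908 = 3.5451 mg/L.

3.55 mg/L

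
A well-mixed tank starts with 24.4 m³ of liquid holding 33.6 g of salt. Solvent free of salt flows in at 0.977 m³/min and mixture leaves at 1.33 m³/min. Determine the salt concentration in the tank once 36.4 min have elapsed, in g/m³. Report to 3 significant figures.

Let m(t) be the amount of salt. Volume: V(t) = V₀ + (Q_in − Q_out) t = 24.4 − 0.35300 t; V(36.4) = 11.551 m³.
No salt enters, so dm/dt = −Q_out · (m/V).
Separate: dm/m = −Q_out dt/V(t) ⇒ ln(m/m₀) = −(Q_out/(Q_in−Q_out)) ln(V/V₀).
m = m₀ (V₀/V)^(Q_out/(Q_in−Q_out)) = 33.6 × (24.4/11.551)^(-3.7677) = 2.0076 g.
C = m/V = 2.0076/11.551 = 0.17380 g/m³.

0.174 g/m³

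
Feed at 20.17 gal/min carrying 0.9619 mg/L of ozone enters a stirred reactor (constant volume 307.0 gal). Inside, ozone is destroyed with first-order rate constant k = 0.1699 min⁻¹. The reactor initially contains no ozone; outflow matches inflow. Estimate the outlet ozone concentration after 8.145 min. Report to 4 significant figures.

Accumulation = in − out − consumed: V dC/dt = Q C_in − Q C − k V C.
dC/dt = (Q/V) C_in − (Q/V + k) C; effective rate a = Q/V + k = 0.0657003 + 0.1699 = 0.235600 min⁻¹.
C_ss = Q C_in/(Q + kV) = 0.268239 mg/L; C(t) = C_ss + (C₀ − C_ss) e^(−a t).
C(8.145) = 0.268239 + (-0.268239)·e^(−0.235600·8.145) = 0.268239 + (-0.268239)·0.146759 = 0.228872 mg/L.

0.2289 mg/L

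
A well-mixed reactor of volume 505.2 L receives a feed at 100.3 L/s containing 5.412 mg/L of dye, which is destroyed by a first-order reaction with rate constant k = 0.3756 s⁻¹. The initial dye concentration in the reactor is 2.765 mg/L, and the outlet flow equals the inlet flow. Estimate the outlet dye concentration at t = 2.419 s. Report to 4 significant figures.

2.094 mg/L

V dC/dt = Q(C_in − C) − k V C.
This is linear with rate a = Q/V + k = 0.574135 s⁻¹.
C_ss = Q C_in/(Q + kV) = 1.87146 mg/L; C(t) = C_ss + (C₀ − C_ss) e^(−a t).
C(2.419) = 1.87146 + (0.893537)·e^(−0.574135·2.419) = 1.87146 + (0.893537)·0.249366 = 2.09428 mg/L.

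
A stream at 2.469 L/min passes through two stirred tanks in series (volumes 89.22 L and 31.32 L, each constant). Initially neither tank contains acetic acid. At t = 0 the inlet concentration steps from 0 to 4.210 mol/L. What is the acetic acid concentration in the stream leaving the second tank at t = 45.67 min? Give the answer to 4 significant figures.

Time constants: τᵢ = Vᵢ/Q for each well-mixed tank.
τ₁ = 89.22/2.469 = 36.1361 min; τ₂ = 31.32/2.469 = 12.6853 min.
Solving the cascade with C₁(0)=C₂(0)=0 gives C₂(t) = C_in[1 − (τ₁ e^(−t/τ₁) − τ₂ e^(−t/τ₂))/(τ₁ − τ₂)].
At t = 45.67: e^(−t/τ₁) = 0.282569, e^(−t/τ₂) = 0.0273174.
C₂ = 4.210·[1 − (36.1361·0.282569 − 12.6853·0.0273174)/(23.4508)] = 4.210·0.579358 = 2.43910 mol/L.

2.439 mol/L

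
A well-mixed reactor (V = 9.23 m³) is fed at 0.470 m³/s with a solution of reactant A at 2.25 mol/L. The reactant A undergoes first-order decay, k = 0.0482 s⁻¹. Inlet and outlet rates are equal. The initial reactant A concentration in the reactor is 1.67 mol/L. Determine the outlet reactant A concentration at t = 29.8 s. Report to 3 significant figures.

Accumulation = in − out − consumed: V dC/dt = Q C_in − Q C − k V C.
dC/dt = (Q/V) C_in − (Q/V + k) C; effective rate a = Q/V + k = 0.050921 + 0.0482 = 0.099121 s⁻¹.
C_ss = Q C_in/(Q + kV) = 1.1559 mol/L; C(t) = C_ss + (C₀ − C_ss) e^(−a t).
C(29.8) = 1.1559 + (0.51412)·e^(−0.099121·29.8) = 1.1559 + (0.51412)·0.052141 = 1.1827 mol/L.

1.18 mol/L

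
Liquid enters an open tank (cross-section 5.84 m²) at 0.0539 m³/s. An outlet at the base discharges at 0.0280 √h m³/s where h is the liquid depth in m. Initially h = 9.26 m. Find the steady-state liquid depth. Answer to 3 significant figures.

3.71 m

Mass balance (ρ constant): A dh/dt = Q_in − 0.0280 √h. At steady state dh/dt = 0:
Q_in = 0.0280 √h_ss ⇒ √h_ss = 0.0539/0.0280 = 1.9250.
h_ss = 1.9250² = 3.7056 m. (Since h₀ = 9.26 m > h_ss, the level will fall toward this value.)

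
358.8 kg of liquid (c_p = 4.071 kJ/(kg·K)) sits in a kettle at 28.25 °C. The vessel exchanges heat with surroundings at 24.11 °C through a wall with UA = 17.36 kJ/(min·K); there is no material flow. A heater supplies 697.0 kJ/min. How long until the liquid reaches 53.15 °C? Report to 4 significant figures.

Energy balance: M c_p dT/dt = −UA(T − T_amb) + Q̇.
τ = M c_p/UA = 84.1403 min; T_ss = T_amb + Q̇/UA = 24.11 + 697.0/17.36 = 64.2598 °C.
T(t) = T_ss + (T₀ − T_ss)e^(−t/τ); set T = 53.15:
t = −τ ln[(T − T_ss)/(T₀ − T_ss)] = −84.1403 · ln(0.308521) = 98.9460 min.

98.95 min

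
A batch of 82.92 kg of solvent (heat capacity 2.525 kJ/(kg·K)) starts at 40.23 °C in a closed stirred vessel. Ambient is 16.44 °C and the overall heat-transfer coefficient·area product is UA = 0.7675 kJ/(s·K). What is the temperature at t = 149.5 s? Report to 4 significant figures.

30.19 °C

Lumped-capacitance energy balance: M c_p dT/dt = UA(T_amb − T).
dT/dt = (T_ss − T)/τ with T_ss = T_amb = 16.4400 °C, τ = M c_p/UA = 82.92·2.525/0.7675 = 272.799 s.
Integrating: T(t) = T_ss + (T₀ − T_ss) e^(−t/τ).
T(149.5) = 16.4400 + (23.7900)·0.578091 = 30.1928 °C.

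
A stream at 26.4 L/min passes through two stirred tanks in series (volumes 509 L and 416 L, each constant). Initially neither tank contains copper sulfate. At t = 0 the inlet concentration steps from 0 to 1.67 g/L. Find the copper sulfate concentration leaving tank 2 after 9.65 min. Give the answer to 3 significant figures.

0.178 g/L

Each tank obeys Vᵢ dCᵢ/dt = Q(Cᵢ₋₁ − Cᵢ), so τᵢ = Vᵢ/Q.
τ₁ = 509/26.4 = 19.280 min; τ₂ = 416/26.4 = 15.758 min.
Solving the cascade with C₁(0)=C₂(0)=0 gives C₂(t) = C_in[1 − (τ₁ e^(−t/τ₁) − τ₂ e^(−t/τ₂))/(τ₁ − τ₂)].
At t = 9.65: e^(−t/τ₁) = 0.60622, e^(−t/τ₂) = 0.54205.
C₂ = 1.67·[1 − (19.280·0.60622 − 15.758·0.54205)/(3.5227)] = 1.67·0.10672 = 0.17822 g/L.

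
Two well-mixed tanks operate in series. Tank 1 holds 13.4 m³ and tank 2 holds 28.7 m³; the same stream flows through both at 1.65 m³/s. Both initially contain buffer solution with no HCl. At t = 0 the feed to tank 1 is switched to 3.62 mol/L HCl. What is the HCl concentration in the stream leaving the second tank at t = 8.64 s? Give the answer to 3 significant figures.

Species balance on tank i: dCᵢ/dt = (Cᵢ₋₁ − Cᵢ)/τᵢ with τᵢ = Vᵢ/Q.
τ₁ = 13.4/1.65 = 8.1212 s; τ₂ = 28.7/1.65 = 17.394 s.
Tank 1: C₁ = C_in(1 − e^(−t/τ₁)). Tank 2 (τ₁ ≠ τ₂): C₂ = C_in[1 − (τ₁ e^(−t/τ₁) − τ₂ e^(−t/τ₂))/(τ₁ − τ₂)].
At t = 8.64: e^(−t/τ₁) = 0.34511, e^(−t/τ₂) = 0.60852.
C₂ = 3.62·[1 − (8.1212·0.34511 − 17.394·0.60852)/(-9.2727)] = 3.62·0.16078 = 0.58204 mol/L.

0.582 mol/L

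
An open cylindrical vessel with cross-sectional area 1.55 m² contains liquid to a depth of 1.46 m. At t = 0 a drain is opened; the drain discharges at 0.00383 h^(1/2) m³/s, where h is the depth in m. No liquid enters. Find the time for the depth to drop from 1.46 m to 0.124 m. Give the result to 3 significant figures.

A dh/dt = −Q_out = −0.00383 √h.
Separate and integrate: 2(√h − √h₀) = −(0.00383/A) t.
t = 2A(√h₀ − √h)/0.00383 = 2·1.55·(√1.46 − √0.124)/0.00383
  = 3.1000 × (1.2083 − 0.35214) / 0.00383 = 692.98 s.

693 s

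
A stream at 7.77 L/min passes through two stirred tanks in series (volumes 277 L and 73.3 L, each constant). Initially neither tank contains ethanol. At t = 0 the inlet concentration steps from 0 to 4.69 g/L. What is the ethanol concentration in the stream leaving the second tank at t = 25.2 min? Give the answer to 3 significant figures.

1.66 g/L

Species balance on tank i: dCᵢ/dt = (Cᵢ₋₁ − Cᵢ)/τᵢ with τᵢ = Vᵢ/Q.
τ₁ = 277/7.77 = 35.650 min; τ₂ = 73.3/7.77 = 9.4337 min.
Solving the cascade with C₁(0)=C₂(0)=0 gives C₂(t) = C_in[1 − (τ₁ e^(−t/τ₁) − τ₂ e^(−t/τ₂))/(τ₁ − τ₂)].
At t = 25.2: e^(−t/τ₁) = 0.49318, e^(−t/τ₂) = 0.069164.
C₂ = 4.69·[1 − (35.650·0.49318 − 9.4337·0.069164)/(26.216)] = 4.69·0.35424 = 1.6614 g/L.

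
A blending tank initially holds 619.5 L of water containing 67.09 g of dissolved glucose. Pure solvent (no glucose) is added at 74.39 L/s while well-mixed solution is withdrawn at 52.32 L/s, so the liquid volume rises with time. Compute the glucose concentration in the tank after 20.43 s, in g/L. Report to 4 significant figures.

Let m(t) be the amount of glucose. Volume: V(t) = V₀ + (Q_in − Q_out) t = 619.5 + 22.0700 t; V(20.43) = 1070.39 L.
No glucose enters, so dm/dt = −Q_out · (m/V).
dm/m = −Q_out dt/(V₀ + 22.0700 t); integrating gives ln(m/m₀) = −(Q_out/(Q_in−Q_out)) ln(V/V₀).
m = m₀ (V₀/V)^(Q_out/(Q_in−Q_out)) = 67.09 × (619.5/1070.39)^(2.37064) = 18.3497 g.
C = m/V = 18.3497/1070.39 = 0.0171430 g/L.

0.01714 g/L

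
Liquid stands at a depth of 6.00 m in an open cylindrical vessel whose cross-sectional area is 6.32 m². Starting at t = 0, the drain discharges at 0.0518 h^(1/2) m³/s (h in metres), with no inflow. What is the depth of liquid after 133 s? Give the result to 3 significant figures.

A dh/dt = −Q_out = −0.0518 √h.
This is separable: 2 d(√h)/dt = −0.0518/A, so √h = √h₀ − (0.0518/(2A)) t.
√h = √6.00 − 0.0518·133/(2·6.32) = 2.4495 − 0.54505 = 1.9044.
h = 1.9044² = 3.6269 m.

3.63 m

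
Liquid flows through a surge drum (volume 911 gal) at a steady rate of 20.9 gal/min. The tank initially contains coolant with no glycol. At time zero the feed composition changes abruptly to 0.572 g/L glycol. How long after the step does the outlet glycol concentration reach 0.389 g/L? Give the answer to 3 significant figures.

Species balance: V dC/dt = Q(C_in − C) ⇒ τ = V/Q = 43.589 min.
C(t) = C_in + (C₀ − C_in) e^(−t/τ). Set C = 0.389 and solve for t:
e^(−t/τ) = (C − C_in)/(C₀ − C_in) = (0.389 − 0.572)/(0 − 0.572) = 0.31993
t = −τ ln(…) = 43.589 × 1.1397 = 49.676 min.

49.7 min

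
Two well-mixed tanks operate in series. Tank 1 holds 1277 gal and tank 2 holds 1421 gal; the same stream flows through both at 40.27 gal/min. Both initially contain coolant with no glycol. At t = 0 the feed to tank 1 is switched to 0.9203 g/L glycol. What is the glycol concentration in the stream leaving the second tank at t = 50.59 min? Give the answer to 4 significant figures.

0.4104 g/L

Species balance on tank i: dCᵢ/dt = (Cᵢ₋₁ − Cᵢ)/τᵢ with τᵢ = Vᵢ/Q.
τ₁ = 1277/40.27 = 31.7110 min; τ₂ = 1421/40.27 = 35.2868 min.
Tank 1: C₁ = C_in(1 − e^(−t/τ₁)). Tank 2 (τ₁ ≠ τ₂): C₂ = C_in[1 − (τ₁ e^(−t/τ₁) − τ₂ e^(−t/τ₂))/(τ₁ − τ₂)].
At t = 50.59: e^(−t/τ₁) = 0.202838, e^(−t/τ₂) = 0.238430.
C₂ = 0.9203·[1 − (31.7110·0.202838 − 35.2868·0.238430)/(-3.57586)] = 0.9203·0.445939 = 0.410398 g/L.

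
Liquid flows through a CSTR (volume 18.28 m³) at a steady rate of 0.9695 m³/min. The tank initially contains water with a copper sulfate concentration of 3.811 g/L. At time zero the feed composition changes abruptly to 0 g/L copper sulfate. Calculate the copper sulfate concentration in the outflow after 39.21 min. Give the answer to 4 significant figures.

Mass balance on the solute (V constant): V dC/dt = Q(C_in − C).
Rewrite as dC/dt + C/τ = C_in/τ, τ = V/Q = 18.8551 min.
Solution: C(t) = C_in + (C₀ − C_in) e^(−t/τ).
C(39.21) = 0 + (3.811 − 0)·e^(−39.21/18.8551) = 0 + (3.81100)·0.124987 = 0.476325 g/L.

0.4763 g/L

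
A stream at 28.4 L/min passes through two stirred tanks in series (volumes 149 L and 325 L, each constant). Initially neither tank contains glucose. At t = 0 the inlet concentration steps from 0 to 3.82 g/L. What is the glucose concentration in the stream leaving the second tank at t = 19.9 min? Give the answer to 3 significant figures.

Time constants: τᵢ = Vᵢ/Q for each well-mixed tank.
τ₁ = 149/28.4 = 5.2465 min; τ₂ = 325/28.4 = 11.444 min.
Tank 1: C₁ = C_in(1 − e^(−t/τ₁)). Tank 2 (τ₁ ≠ τ₂): C₂ = C_in[1 − (τ₁ e^(−t/τ₁) − τ₂ e^(−t/τ₂))/(τ₁ − τ₂)].
At t = 19.9: e^(−t/τ₁) = 0.022527, e^(−t/τ₂) = 0.17570.
C₂ = 3.82·[1 − (5.2465·0.022527 − 11.444·0.17570)/(-6.1972)] = 3.82·0.69462 = 2.6534 g/L.

2.65 g/L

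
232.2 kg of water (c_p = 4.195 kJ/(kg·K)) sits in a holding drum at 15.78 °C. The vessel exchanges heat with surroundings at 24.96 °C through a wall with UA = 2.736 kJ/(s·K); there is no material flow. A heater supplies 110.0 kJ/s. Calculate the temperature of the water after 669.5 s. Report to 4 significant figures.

57.63 °C

Lumped-capacitance energy balance: M c_p dT/dt = UA(T_amb − T) + Q̇.
dT/dt = (T_ss − T)/τ with T_ss = T_amb + Q̇/UA = 24.96 + 110.0/2.736 = 65.1647 °C, τ = M c_p/UA = 232.2·4.195/2.736 = 356.023 s.
Solution: T(t) = T_ss + (T₀ − T_ss) e^(−t/τ).
T(669.5) = 65.1647 + (-49.3847)·0.152514 = 57.6328 °C.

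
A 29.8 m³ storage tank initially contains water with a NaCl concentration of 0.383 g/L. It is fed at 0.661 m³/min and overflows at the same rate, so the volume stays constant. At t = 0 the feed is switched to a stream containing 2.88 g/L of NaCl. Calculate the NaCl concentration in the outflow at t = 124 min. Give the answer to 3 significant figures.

Accumulation = in − out for the solute gives V dC/dt = Q(C_in − C).
Rewrite as dC/dt + C/τ = C_in/τ, τ = V/Q = 45.083 min.
This is linear first-order; C(t) = C_in + (C₀ − C_in) e^(−t/τ).
C(124) = 2.88 + (0.383 − 2.88)·e^(−124/45.083) = 2.88 + (-2.4970)·0.063898 = 2.7204 g/L.

2.72 g/L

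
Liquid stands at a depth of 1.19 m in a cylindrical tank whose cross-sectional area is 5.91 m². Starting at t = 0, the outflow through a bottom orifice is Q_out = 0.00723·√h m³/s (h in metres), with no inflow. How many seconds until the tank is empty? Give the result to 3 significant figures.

1780 s

With no inflow, A dh/dt = −0.00723 √h.
This is separable: 2 d(√h)/dt = −0.00723/A, so √h = √h₀ − (0.00723/(2A)) t.
Set h = 0: 2√h₀ = (0.00723/A) t_empty ⇒ t_empty = 2A√h₀/0.00723.
t_empty = 2·5.91·√1.19/0.00723 = 11.820·1.0909/0.00723 = 1783.4 s.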